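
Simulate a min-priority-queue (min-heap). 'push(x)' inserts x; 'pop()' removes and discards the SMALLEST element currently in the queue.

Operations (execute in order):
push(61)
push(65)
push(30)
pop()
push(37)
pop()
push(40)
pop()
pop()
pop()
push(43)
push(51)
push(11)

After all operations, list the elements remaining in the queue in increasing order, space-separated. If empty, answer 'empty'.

push(61): heap contents = [61]
push(65): heap contents = [61, 65]
push(30): heap contents = [30, 61, 65]
pop() → 30: heap contents = [61, 65]
push(37): heap contents = [37, 61, 65]
pop() → 37: heap contents = [61, 65]
push(40): heap contents = [40, 61, 65]
pop() → 40: heap contents = [61, 65]
pop() → 61: heap contents = [65]
pop() → 65: heap contents = []
push(43): heap contents = [43]
push(51): heap contents = [43, 51]
push(11): heap contents = [11, 43, 51]

Answer: 11 43 51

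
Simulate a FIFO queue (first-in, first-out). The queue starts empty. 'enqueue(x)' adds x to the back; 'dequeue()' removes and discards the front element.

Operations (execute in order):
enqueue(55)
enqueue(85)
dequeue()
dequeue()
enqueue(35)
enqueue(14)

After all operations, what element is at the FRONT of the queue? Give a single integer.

enqueue(55): queue = [55]
enqueue(85): queue = [55, 85]
dequeue(): queue = [85]
dequeue(): queue = []
enqueue(35): queue = [35]
enqueue(14): queue = [35, 14]

Answer: 35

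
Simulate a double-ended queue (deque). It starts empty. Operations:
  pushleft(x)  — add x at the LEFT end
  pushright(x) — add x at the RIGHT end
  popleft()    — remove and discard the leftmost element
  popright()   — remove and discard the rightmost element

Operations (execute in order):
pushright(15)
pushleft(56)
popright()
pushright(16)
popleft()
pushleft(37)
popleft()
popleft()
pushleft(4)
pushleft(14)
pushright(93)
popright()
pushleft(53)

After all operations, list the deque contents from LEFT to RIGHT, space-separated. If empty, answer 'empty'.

pushright(15): [15]
pushleft(56): [56, 15]
popright(): [56]
pushright(16): [56, 16]
popleft(): [16]
pushleft(37): [37, 16]
popleft(): [16]
popleft(): []
pushleft(4): [4]
pushleft(14): [14, 4]
pushright(93): [14, 4, 93]
popright(): [14, 4]
pushleft(53): [53, 14, 4]

Answer: 53 14 4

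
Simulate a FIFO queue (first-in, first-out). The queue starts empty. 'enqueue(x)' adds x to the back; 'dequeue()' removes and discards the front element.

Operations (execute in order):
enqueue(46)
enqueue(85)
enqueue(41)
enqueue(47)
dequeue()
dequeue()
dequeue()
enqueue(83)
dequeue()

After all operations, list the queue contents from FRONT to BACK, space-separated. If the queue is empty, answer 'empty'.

enqueue(46): [46]
enqueue(85): [46, 85]
enqueue(41): [46, 85, 41]
enqueue(47): [46, 85, 41, 47]
dequeue(): [85, 41, 47]
dequeue(): [41, 47]
dequeue(): [47]
enqueue(83): [47, 83]
dequeue(): [83]

Answer: 83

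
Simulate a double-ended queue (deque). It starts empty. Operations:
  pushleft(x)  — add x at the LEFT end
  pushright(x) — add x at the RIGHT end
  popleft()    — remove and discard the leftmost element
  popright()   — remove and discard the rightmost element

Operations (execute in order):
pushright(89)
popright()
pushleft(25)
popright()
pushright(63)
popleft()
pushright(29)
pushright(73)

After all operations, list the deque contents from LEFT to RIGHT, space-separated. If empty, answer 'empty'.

Answer: 29 73

Derivation:
pushright(89): [89]
popright(): []
pushleft(25): [25]
popright(): []
pushright(63): [63]
popleft(): []
pushright(29): [29]
pushright(73): [29, 73]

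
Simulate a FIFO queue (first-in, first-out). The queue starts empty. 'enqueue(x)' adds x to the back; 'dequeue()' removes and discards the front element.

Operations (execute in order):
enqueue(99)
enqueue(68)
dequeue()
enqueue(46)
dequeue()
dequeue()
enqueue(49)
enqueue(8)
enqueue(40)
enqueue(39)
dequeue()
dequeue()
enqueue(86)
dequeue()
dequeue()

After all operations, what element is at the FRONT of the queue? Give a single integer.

Answer: 86

Derivation:
enqueue(99): queue = [99]
enqueue(68): queue = [99, 68]
dequeue(): queue = [68]
enqueue(46): queue = [68, 46]
dequeue(): queue = [46]
dequeue(): queue = []
enqueue(49): queue = [49]
enqueue(8): queue = [49, 8]
enqueue(40): queue = [49, 8, 40]
enqueue(39): queue = [49, 8, 40, 39]
dequeue(): queue = [8, 40, 39]
dequeue(): queue = [40, 39]
enqueue(86): queue = [40, 39, 86]
dequeue(): queue = [39, 86]
dequeue(): queue = [86]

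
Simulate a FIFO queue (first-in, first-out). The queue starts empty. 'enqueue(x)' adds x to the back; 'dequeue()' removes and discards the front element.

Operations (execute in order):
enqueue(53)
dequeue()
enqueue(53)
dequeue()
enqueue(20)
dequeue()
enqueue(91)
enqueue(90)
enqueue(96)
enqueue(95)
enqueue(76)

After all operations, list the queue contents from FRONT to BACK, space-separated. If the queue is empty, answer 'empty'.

enqueue(53): [53]
dequeue(): []
enqueue(53): [53]
dequeue(): []
enqueue(20): [20]
dequeue(): []
enqueue(91): [91]
enqueue(90): [91, 90]
enqueue(96): [91, 90, 96]
enqueue(95): [91, 90, 96, 95]
enqueue(76): [91, 90, 96, 95, 76]

Answer: 91 90 96 95 76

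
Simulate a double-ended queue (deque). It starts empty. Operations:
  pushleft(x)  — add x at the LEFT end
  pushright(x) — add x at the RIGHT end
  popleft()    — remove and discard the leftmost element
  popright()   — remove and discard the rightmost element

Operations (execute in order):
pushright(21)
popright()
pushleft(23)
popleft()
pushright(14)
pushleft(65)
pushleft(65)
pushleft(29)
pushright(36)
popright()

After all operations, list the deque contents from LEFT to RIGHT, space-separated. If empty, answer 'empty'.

Answer: 29 65 65 14

Derivation:
pushright(21): [21]
popright(): []
pushleft(23): [23]
popleft(): []
pushright(14): [14]
pushleft(65): [65, 14]
pushleft(65): [65, 65, 14]
pushleft(29): [29, 65, 65, 14]
pushright(36): [29, 65, 65, 14, 36]
popright(): [29, 65, 65, 14]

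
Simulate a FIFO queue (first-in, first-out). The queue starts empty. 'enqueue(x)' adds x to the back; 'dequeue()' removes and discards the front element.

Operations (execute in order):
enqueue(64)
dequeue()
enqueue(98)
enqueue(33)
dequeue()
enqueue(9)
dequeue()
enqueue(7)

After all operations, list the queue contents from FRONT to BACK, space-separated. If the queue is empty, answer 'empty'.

enqueue(64): [64]
dequeue(): []
enqueue(98): [98]
enqueue(33): [98, 33]
dequeue(): [33]
enqueue(9): [33, 9]
dequeue(): [9]
enqueue(7): [9, 7]

Answer: 9 7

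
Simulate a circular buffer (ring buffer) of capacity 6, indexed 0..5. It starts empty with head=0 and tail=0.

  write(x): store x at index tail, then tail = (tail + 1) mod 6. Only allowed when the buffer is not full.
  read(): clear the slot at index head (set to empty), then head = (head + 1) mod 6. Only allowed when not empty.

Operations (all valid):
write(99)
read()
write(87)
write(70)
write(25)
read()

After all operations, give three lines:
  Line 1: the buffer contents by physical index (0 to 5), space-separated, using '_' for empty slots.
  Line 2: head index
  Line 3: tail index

Answer: _ _ 70 25 _ _
2
4

Derivation:
write(99): buf=[99 _ _ _ _ _], head=0, tail=1, size=1
read(): buf=[_ _ _ _ _ _], head=1, tail=1, size=0
write(87): buf=[_ 87 _ _ _ _], head=1, tail=2, size=1
write(70): buf=[_ 87 70 _ _ _], head=1, tail=3, size=2
write(25): buf=[_ 87 70 25 _ _], head=1, tail=4, size=3
read(): buf=[_ _ 70 25 _ _], head=2, tail=4, size=2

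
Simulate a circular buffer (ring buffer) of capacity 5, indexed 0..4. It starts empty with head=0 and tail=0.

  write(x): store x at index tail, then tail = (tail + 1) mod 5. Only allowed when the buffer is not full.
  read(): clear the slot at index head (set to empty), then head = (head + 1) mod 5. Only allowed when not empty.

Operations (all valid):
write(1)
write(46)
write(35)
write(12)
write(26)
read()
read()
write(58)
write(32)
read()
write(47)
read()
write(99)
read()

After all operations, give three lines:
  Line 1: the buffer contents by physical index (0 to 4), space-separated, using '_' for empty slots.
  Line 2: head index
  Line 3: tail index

Answer: 58 32 47 99 _
0
4

Derivation:
write(1): buf=[1 _ _ _ _], head=0, tail=1, size=1
write(46): buf=[1 46 _ _ _], head=0, tail=2, size=2
write(35): buf=[1 46 35 _ _], head=0, tail=3, size=3
write(12): buf=[1 46 35 12 _], head=0, tail=4, size=4
write(26): buf=[1 46 35 12 26], head=0, tail=0, size=5
read(): buf=[_ 46 35 12 26], head=1, tail=0, size=4
read(): buf=[_ _ 35 12 26], head=2, tail=0, size=3
write(58): buf=[58 _ 35 12 26], head=2, tail=1, size=4
write(32): buf=[58 32 35 12 26], head=2, tail=2, size=5
read(): buf=[58 32 _ 12 26], head=3, tail=2, size=4
write(47): buf=[58 32 47 12 26], head=3, tail=3, size=5
read(): buf=[58 32 47 _ 26], head=4, tail=3, size=4
write(99): buf=[58 32 47 99 26], head=4, tail=4, size=5
read(): buf=[58 32 47 99 _], head=0, tail=4, size=4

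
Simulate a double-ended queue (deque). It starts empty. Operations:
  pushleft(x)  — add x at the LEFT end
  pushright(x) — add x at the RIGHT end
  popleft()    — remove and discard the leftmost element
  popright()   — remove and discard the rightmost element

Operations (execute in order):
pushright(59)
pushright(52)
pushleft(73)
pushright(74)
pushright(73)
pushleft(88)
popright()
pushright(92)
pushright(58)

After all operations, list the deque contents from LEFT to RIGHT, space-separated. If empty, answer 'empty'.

Answer: 88 73 59 52 74 92 58

Derivation:
pushright(59): [59]
pushright(52): [59, 52]
pushleft(73): [73, 59, 52]
pushright(74): [73, 59, 52, 74]
pushright(73): [73, 59, 52, 74, 73]
pushleft(88): [88, 73, 59, 52, 74, 73]
popright(): [88, 73, 59, 52, 74]
pushright(92): [88, 73, 59, 52, 74, 92]
pushright(58): [88, 73, 59, 52, 74, 92, 58]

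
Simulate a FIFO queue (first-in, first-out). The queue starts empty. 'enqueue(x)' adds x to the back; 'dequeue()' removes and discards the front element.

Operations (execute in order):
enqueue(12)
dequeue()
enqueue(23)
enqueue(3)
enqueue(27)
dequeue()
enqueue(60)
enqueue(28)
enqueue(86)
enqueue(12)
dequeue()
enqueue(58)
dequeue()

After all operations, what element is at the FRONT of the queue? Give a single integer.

enqueue(12): queue = [12]
dequeue(): queue = []
enqueue(23): queue = [23]
enqueue(3): queue = [23, 3]
enqueue(27): queue = [23, 3, 27]
dequeue(): queue = [3, 27]
enqueue(60): queue = [3, 27, 60]
enqueue(28): queue = [3, 27, 60, 28]
enqueue(86): queue = [3, 27, 60, 28, 86]
enqueue(12): queue = [3, 27, 60, 28, 86, 12]
dequeue(): queue = [27, 60, 28, 86, 12]
enqueue(58): queue = [27, 60, 28, 86, 12, 58]
dequeue(): queue = [60, 28, 86, 12, 58]

Answer: 60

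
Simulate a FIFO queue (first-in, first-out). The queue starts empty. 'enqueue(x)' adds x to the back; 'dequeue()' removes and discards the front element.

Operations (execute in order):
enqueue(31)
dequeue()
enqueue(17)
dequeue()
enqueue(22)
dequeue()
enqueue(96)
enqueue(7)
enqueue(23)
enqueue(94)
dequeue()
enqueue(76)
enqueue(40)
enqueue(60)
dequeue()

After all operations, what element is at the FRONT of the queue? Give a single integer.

enqueue(31): queue = [31]
dequeue(): queue = []
enqueue(17): queue = [17]
dequeue(): queue = []
enqueue(22): queue = [22]
dequeue(): queue = []
enqueue(96): queue = [96]
enqueue(7): queue = [96, 7]
enqueue(23): queue = [96, 7, 23]
enqueue(94): queue = [96, 7, 23, 94]
dequeue(): queue = [7, 23, 94]
enqueue(76): queue = [7, 23, 94, 76]
enqueue(40): queue = [7, 23, 94, 76, 40]
enqueue(60): queue = [7, 23, 94, 76, 40, 60]
dequeue(): queue = [23, 94, 76, 40, 60]

Answer: 23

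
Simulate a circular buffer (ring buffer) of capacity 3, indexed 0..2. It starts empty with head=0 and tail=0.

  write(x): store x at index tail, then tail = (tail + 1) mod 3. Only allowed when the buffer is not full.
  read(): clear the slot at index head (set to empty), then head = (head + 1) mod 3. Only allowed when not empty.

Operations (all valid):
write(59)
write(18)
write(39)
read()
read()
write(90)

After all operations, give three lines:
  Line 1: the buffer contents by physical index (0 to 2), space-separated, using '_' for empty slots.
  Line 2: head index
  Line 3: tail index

Answer: 90 _ 39
2
1

Derivation:
write(59): buf=[59 _ _], head=0, tail=1, size=1
write(18): buf=[59 18 _], head=0, tail=2, size=2
write(39): buf=[59 18 39], head=0, tail=0, size=3
read(): buf=[_ 18 39], head=1, tail=0, size=2
read(): buf=[_ _ 39], head=2, tail=0, size=1
write(90): buf=[90 _ 39], head=2, tail=1, size=2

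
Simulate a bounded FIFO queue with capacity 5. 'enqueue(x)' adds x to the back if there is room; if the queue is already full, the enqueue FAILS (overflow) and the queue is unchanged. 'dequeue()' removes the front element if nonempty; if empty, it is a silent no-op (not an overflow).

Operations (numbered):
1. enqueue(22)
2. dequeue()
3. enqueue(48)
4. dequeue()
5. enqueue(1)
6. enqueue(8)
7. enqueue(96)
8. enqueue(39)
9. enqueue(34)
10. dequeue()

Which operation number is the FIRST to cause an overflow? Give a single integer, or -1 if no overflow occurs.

Answer: -1

Derivation:
1. enqueue(22): size=1
2. dequeue(): size=0
3. enqueue(48): size=1
4. dequeue(): size=0
5. enqueue(1): size=1
6. enqueue(8): size=2
7. enqueue(96): size=3
8. enqueue(39): size=4
9. enqueue(34): size=5
10. dequeue(): size=4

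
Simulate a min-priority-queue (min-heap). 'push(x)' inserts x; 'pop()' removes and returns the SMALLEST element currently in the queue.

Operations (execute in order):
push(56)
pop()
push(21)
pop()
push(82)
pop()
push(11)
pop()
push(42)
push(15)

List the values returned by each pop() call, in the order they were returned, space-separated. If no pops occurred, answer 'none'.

push(56): heap contents = [56]
pop() → 56: heap contents = []
push(21): heap contents = [21]
pop() → 21: heap contents = []
push(82): heap contents = [82]
pop() → 82: heap contents = []
push(11): heap contents = [11]
pop() → 11: heap contents = []
push(42): heap contents = [42]
push(15): heap contents = [15, 42]

Answer: 56 21 82 11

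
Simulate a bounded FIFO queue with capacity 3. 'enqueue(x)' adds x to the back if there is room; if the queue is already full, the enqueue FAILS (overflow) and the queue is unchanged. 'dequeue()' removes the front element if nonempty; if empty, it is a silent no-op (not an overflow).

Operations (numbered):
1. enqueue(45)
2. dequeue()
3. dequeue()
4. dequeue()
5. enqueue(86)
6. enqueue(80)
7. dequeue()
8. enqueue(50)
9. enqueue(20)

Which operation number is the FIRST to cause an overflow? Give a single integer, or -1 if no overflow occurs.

Answer: -1

Derivation:
1. enqueue(45): size=1
2. dequeue(): size=0
3. dequeue(): empty, no-op, size=0
4. dequeue(): empty, no-op, size=0
5. enqueue(86): size=1
6. enqueue(80): size=2
7. dequeue(): size=1
8. enqueue(50): size=2
9. enqueue(20): size=3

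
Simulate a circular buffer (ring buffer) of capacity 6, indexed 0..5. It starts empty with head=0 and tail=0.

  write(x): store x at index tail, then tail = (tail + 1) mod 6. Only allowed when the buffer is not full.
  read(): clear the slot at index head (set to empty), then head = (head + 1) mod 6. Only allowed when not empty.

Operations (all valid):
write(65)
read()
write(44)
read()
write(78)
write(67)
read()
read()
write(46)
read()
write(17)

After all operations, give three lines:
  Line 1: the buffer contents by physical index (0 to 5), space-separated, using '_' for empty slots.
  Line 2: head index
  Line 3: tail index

Answer: _ _ _ _ _ 17
5
0

Derivation:
write(65): buf=[65 _ _ _ _ _], head=0, tail=1, size=1
read(): buf=[_ _ _ _ _ _], head=1, tail=1, size=0
write(44): buf=[_ 44 _ _ _ _], head=1, tail=2, size=1
read(): buf=[_ _ _ _ _ _], head=2, tail=2, size=0
write(78): buf=[_ _ 78 _ _ _], head=2, tail=3, size=1
write(67): buf=[_ _ 78 67 _ _], head=2, tail=4, size=2
read(): buf=[_ _ _ 67 _ _], head=3, tail=4, size=1
read(): buf=[_ _ _ _ _ _], head=4, tail=4, size=0
write(46): buf=[_ _ _ _ 46 _], head=4, tail=5, size=1
read(): buf=[_ _ _ _ _ _], head=5, tail=5, size=0
write(17): buf=[_ _ _ _ _ 17], head=5, tail=0, size=1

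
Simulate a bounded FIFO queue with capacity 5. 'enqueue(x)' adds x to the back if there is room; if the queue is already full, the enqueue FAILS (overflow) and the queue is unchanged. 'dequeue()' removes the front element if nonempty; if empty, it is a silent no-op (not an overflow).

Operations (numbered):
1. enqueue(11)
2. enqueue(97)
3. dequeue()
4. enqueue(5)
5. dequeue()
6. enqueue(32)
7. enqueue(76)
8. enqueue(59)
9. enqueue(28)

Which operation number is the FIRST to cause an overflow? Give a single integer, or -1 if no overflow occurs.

1. enqueue(11): size=1
2. enqueue(97): size=2
3. dequeue(): size=1
4. enqueue(5): size=2
5. dequeue(): size=1
6. enqueue(32): size=2
7. enqueue(76): size=3
8. enqueue(59): size=4
9. enqueue(28): size=5

Answer: -1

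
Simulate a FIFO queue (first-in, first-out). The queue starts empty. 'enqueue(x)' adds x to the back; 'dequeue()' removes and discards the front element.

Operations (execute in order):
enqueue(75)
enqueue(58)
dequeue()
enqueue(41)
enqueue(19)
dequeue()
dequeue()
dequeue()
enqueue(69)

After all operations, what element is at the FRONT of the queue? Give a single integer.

Answer: 69

Derivation:
enqueue(75): queue = [75]
enqueue(58): queue = [75, 58]
dequeue(): queue = [58]
enqueue(41): queue = [58, 41]
enqueue(19): queue = [58, 41, 19]
dequeue(): queue = [41, 19]
dequeue(): queue = [19]
dequeue(): queue = []
enqueue(69): queue = [69]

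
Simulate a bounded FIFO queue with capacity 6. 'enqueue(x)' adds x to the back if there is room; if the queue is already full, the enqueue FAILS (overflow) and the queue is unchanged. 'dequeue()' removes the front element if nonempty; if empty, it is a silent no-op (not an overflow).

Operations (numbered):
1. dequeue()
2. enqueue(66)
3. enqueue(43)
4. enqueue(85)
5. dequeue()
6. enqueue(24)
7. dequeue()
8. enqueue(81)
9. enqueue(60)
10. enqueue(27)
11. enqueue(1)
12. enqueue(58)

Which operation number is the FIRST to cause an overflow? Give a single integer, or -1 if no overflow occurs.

1. dequeue(): empty, no-op, size=0
2. enqueue(66): size=1
3. enqueue(43): size=2
4. enqueue(85): size=3
5. dequeue(): size=2
6. enqueue(24): size=3
7. dequeue(): size=2
8. enqueue(81): size=3
9. enqueue(60): size=4
10. enqueue(27): size=5
11. enqueue(1): size=6
12. enqueue(58): size=6=cap → OVERFLOW (fail)

Answer: 12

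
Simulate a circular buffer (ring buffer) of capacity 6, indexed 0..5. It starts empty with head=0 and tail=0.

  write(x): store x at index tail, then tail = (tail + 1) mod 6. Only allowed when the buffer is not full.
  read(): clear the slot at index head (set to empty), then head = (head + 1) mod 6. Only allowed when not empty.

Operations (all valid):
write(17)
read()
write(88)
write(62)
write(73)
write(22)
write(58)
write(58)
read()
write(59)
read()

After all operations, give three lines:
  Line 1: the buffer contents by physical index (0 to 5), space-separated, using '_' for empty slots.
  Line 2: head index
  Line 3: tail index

Answer: 58 59 _ 73 22 58
3
2

Derivation:
write(17): buf=[17 _ _ _ _ _], head=0, tail=1, size=1
read(): buf=[_ _ _ _ _ _], head=1, tail=1, size=0
write(88): buf=[_ 88 _ _ _ _], head=1, tail=2, size=1
write(62): buf=[_ 88 62 _ _ _], head=1, tail=3, size=2
write(73): buf=[_ 88 62 73 _ _], head=1, tail=4, size=3
write(22): buf=[_ 88 62 73 22 _], head=1, tail=5, size=4
write(58): buf=[_ 88 62 73 22 58], head=1, tail=0, size=5
write(58): buf=[58 88 62 73 22 58], head=1, tail=1, size=6
read(): buf=[58 _ 62 73 22 58], head=2, tail=1, size=5
write(59): buf=[58 59 62 73 22 58], head=2, tail=2, size=6
read(): buf=[58 59 _ 73 22 58], head=3, tail=2, size=5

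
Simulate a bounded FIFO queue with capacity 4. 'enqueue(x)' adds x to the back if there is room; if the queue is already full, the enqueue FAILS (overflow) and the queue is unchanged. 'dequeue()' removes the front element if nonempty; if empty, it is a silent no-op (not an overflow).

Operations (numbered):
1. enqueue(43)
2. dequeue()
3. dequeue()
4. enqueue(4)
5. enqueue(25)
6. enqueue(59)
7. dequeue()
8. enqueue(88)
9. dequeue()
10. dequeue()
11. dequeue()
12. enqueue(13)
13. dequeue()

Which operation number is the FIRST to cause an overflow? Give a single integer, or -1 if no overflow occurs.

Answer: -1

Derivation:
1. enqueue(43): size=1
2. dequeue(): size=0
3. dequeue(): empty, no-op, size=0
4. enqueue(4): size=1
5. enqueue(25): size=2
6. enqueue(59): size=3
7. dequeue(): size=2
8. enqueue(88): size=3
9. dequeue(): size=2
10. dequeue(): size=1
11. dequeue(): size=0
12. enqueue(13): size=1
13. dequeue(): size=0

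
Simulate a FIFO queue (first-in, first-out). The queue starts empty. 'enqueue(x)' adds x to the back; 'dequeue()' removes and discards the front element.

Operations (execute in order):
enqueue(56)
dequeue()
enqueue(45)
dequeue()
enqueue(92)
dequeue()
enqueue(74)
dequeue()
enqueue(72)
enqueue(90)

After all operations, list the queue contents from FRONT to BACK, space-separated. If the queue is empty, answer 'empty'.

Answer: 72 90

Derivation:
enqueue(56): [56]
dequeue(): []
enqueue(45): [45]
dequeue(): []
enqueue(92): [92]
dequeue(): []
enqueue(74): [74]
dequeue(): []
enqueue(72): [72]
enqueue(90): [72, 90]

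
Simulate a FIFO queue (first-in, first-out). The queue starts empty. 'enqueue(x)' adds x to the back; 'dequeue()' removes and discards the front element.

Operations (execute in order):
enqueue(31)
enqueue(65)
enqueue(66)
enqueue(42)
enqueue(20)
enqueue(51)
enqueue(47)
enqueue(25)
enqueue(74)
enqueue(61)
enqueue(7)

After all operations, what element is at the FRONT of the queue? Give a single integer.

enqueue(31): queue = [31]
enqueue(65): queue = [31, 65]
enqueue(66): queue = [31, 65, 66]
enqueue(42): queue = [31, 65, 66, 42]
enqueue(20): queue = [31, 65, 66, 42, 20]
enqueue(51): queue = [31, 65, 66, 42, 20, 51]
enqueue(47): queue = [31, 65, 66, 42, 20, 51, 47]
enqueue(25): queue = [31, 65, 66, 42, 20, 51, 47, 25]
enqueue(74): queue = [31, 65, 66, 42, 20, 51, 47, 25, 74]
enqueue(61): queue = [31, 65, 66, 42, 20, 51, 47, 25, 74, 61]
enqueue(7): queue = [31, 65, 66, 42, 20, 51, 47, 25, 74, 61, 7]

Answer: 31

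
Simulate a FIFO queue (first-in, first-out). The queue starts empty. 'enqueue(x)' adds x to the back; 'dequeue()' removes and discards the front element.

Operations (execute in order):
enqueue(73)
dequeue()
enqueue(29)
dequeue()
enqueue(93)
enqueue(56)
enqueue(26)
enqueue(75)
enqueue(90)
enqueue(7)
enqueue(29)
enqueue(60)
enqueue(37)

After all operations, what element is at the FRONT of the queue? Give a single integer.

Answer: 93

Derivation:
enqueue(73): queue = [73]
dequeue(): queue = []
enqueue(29): queue = [29]
dequeue(): queue = []
enqueue(93): queue = [93]
enqueue(56): queue = [93, 56]
enqueue(26): queue = [93, 56, 26]
enqueue(75): queue = [93, 56, 26, 75]
enqueue(90): queue = [93, 56, 26, 75, 90]
enqueue(7): queue = [93, 56, 26, 75, 90, 7]
enqueue(29): queue = [93, 56, 26, 75, 90, 7, 29]
enqueue(60): queue = [93, 56, 26, 75, 90, 7, 29, 60]
enqueue(37): queue = [93, 56, 26, 75, 90, 7, 29, 60, 37]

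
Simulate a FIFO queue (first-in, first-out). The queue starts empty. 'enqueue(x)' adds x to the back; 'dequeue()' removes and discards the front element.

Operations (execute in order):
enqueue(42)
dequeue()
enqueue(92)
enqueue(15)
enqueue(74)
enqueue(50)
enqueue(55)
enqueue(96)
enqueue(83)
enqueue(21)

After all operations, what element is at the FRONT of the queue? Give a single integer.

enqueue(42): queue = [42]
dequeue(): queue = []
enqueue(92): queue = [92]
enqueue(15): queue = [92, 15]
enqueue(74): queue = [92, 15, 74]
enqueue(50): queue = [92, 15, 74, 50]
enqueue(55): queue = [92, 15, 74, 50, 55]
enqueue(96): queue = [92, 15, 74, 50, 55, 96]
enqueue(83): queue = [92, 15, 74, 50, 55, 96, 83]
enqueue(21): queue = [92, 15, 74, 50, 55, 96, 83, 21]

Answer: 92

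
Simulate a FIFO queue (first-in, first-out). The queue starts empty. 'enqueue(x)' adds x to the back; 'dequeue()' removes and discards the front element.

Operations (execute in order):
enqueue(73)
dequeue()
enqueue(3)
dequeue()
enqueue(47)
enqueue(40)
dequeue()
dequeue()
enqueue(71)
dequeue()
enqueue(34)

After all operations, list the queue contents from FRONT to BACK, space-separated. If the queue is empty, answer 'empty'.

Answer: 34

Derivation:
enqueue(73): [73]
dequeue(): []
enqueue(3): [3]
dequeue(): []
enqueue(47): [47]
enqueue(40): [47, 40]
dequeue(): [40]
dequeue(): []
enqueue(71): [71]
dequeue(): []
enqueue(34): [34]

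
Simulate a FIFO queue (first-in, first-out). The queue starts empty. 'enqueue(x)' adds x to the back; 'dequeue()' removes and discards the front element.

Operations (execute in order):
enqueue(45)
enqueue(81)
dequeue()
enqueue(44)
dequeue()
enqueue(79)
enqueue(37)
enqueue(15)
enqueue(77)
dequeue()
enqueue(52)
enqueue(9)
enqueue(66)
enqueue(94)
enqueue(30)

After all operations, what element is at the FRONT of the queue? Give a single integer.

enqueue(45): queue = [45]
enqueue(81): queue = [45, 81]
dequeue(): queue = [81]
enqueue(44): queue = [81, 44]
dequeue(): queue = [44]
enqueue(79): queue = [44, 79]
enqueue(37): queue = [44, 79, 37]
enqueue(15): queue = [44, 79, 37, 15]
enqueue(77): queue = [44, 79, 37, 15, 77]
dequeue(): queue = [79, 37, 15, 77]
enqueue(52): queue = [79, 37, 15, 77, 52]
enqueue(9): queue = [79, 37, 15, 77, 52, 9]
enqueue(66): queue = [79, 37, 15, 77, 52, 9, 66]
enqueue(94): queue = [79, 37, 15, 77, 52, 9, 66, 94]
enqueue(30): queue = [79, 37, 15, 77, 52, 9, 66, 94, 30]

Answer: 79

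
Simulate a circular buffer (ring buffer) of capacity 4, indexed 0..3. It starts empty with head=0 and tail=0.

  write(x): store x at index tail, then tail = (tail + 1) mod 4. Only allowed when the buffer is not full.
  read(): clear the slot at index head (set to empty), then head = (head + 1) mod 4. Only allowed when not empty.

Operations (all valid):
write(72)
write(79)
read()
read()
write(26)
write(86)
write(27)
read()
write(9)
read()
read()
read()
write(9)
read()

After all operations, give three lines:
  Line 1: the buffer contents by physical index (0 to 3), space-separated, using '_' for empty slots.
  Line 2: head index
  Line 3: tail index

Answer: _ _ _ _
3
3

Derivation:
write(72): buf=[72 _ _ _], head=0, tail=1, size=1
write(79): buf=[72 79 _ _], head=0, tail=2, size=2
read(): buf=[_ 79 _ _], head=1, tail=2, size=1
read(): buf=[_ _ _ _], head=2, tail=2, size=0
write(26): buf=[_ _ 26 _], head=2, tail=3, size=1
write(86): buf=[_ _ 26 86], head=2, tail=0, size=2
write(27): buf=[27 _ 26 86], head=2, tail=1, size=3
read(): buf=[27 _ _ 86], head=3, tail=1, size=2
write(9): buf=[27 9 _ 86], head=3, tail=2, size=3
read(): buf=[27 9 _ _], head=0, tail=2, size=2
read(): buf=[_ 9 _ _], head=1, tail=2, size=1
read(): buf=[_ _ _ _], head=2, tail=2, size=0
write(9): buf=[_ _ 9 _], head=2, tail=3, size=1
read(): buf=[_ _ _ _], head=3, tail=3, size=0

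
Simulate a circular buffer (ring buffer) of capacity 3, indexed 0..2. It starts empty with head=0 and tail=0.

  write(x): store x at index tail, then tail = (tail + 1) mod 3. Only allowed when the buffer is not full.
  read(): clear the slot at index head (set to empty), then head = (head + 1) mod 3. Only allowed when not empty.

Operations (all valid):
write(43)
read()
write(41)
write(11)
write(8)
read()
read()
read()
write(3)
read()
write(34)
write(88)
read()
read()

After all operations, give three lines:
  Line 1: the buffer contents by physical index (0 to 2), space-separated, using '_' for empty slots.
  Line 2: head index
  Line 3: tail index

write(43): buf=[43 _ _], head=0, tail=1, size=1
read(): buf=[_ _ _], head=1, tail=1, size=0
write(41): buf=[_ 41 _], head=1, tail=2, size=1
write(11): buf=[_ 41 11], head=1, tail=0, size=2
write(8): buf=[8 41 11], head=1, tail=1, size=3
read(): buf=[8 _ 11], head=2, tail=1, size=2
read(): buf=[8 _ _], head=0, tail=1, size=1
read(): buf=[_ _ _], head=1, tail=1, size=0
write(3): buf=[_ 3 _], head=1, tail=2, size=1
read(): buf=[_ _ _], head=2, tail=2, size=0
write(34): buf=[_ _ 34], head=2, tail=0, size=1
write(88): buf=[88 _ 34], head=2, tail=1, size=2
read(): buf=[88 _ _], head=0, tail=1, size=1
read(): buf=[_ _ _], head=1, tail=1, size=0

Answer: _ _ _
1
1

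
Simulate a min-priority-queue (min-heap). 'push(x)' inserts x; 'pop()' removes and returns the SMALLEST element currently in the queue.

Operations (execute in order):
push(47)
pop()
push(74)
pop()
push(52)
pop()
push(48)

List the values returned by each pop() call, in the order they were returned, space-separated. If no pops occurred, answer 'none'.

Answer: 47 74 52

Derivation:
push(47): heap contents = [47]
pop() → 47: heap contents = []
push(74): heap contents = [74]
pop() → 74: heap contents = []
push(52): heap contents = [52]
pop() → 52: heap contents = []
push(48): heap contents = [48]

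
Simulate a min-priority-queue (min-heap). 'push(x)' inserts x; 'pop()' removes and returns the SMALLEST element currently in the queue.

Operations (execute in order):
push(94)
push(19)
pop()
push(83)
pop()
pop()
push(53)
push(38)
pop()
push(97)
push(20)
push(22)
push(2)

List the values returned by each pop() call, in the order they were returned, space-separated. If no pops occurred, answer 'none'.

Answer: 19 83 94 38

Derivation:
push(94): heap contents = [94]
push(19): heap contents = [19, 94]
pop() → 19: heap contents = [94]
push(83): heap contents = [83, 94]
pop() → 83: heap contents = [94]
pop() → 94: heap contents = []
push(53): heap contents = [53]
push(38): heap contents = [38, 53]
pop() → 38: heap contents = [53]
push(97): heap contents = [53, 97]
push(20): heap contents = [20, 53, 97]
push(22): heap contents = [20, 22, 53, 97]
push(2): heap contents = [2, 20, 22, 53, 97]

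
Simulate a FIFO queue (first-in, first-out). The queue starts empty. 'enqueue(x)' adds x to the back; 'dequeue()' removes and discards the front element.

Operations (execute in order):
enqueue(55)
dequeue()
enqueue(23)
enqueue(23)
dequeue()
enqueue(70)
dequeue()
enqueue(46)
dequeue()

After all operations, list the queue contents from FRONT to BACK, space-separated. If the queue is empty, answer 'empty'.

enqueue(55): [55]
dequeue(): []
enqueue(23): [23]
enqueue(23): [23, 23]
dequeue(): [23]
enqueue(70): [23, 70]
dequeue(): [70]
enqueue(46): [70, 46]
dequeue(): [46]

Answer: 46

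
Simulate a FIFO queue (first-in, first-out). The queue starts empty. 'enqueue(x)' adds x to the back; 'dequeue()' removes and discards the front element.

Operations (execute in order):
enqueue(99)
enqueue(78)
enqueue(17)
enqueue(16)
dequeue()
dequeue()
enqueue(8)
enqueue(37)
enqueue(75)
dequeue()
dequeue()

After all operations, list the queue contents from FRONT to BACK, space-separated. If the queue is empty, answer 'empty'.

Answer: 8 37 75

Derivation:
enqueue(99): [99]
enqueue(78): [99, 78]
enqueue(17): [99, 78, 17]
enqueue(16): [99, 78, 17, 16]
dequeue(): [78, 17, 16]
dequeue(): [17, 16]
enqueue(8): [17, 16, 8]
enqueue(37): [17, 16, 8, 37]
enqueue(75): [17, 16, 8, 37, 75]
dequeue(): [16, 8, 37, 75]
dequeue(): [8, 37, 75]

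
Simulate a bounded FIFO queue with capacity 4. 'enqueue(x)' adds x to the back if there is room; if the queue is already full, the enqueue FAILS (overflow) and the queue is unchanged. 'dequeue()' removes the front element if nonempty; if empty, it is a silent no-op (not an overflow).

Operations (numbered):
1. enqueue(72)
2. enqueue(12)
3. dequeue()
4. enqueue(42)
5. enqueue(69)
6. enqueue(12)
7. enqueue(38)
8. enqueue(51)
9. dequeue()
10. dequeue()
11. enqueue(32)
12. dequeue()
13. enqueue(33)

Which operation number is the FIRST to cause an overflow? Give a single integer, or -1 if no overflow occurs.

1. enqueue(72): size=1
2. enqueue(12): size=2
3. dequeue(): size=1
4. enqueue(42): size=2
5. enqueue(69): size=3
6. enqueue(12): size=4
7. enqueue(38): size=4=cap → OVERFLOW (fail)
8. enqueue(51): size=4=cap → OVERFLOW (fail)
9. dequeue(): size=3
10. dequeue(): size=2
11. enqueue(32): size=3
12. dequeue(): size=2
13. enqueue(33): size=3

Answer: 7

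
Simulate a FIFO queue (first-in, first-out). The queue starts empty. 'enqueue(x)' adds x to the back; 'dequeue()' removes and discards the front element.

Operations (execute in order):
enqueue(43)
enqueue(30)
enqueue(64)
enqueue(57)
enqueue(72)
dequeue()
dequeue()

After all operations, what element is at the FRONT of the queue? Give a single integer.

enqueue(43): queue = [43]
enqueue(30): queue = [43, 30]
enqueue(64): queue = [43, 30, 64]
enqueue(57): queue = [43, 30, 64, 57]
enqueue(72): queue = [43, 30, 64, 57, 72]
dequeue(): queue = [30, 64, 57, 72]
dequeue(): queue = [64, 57, 72]

Answer: 64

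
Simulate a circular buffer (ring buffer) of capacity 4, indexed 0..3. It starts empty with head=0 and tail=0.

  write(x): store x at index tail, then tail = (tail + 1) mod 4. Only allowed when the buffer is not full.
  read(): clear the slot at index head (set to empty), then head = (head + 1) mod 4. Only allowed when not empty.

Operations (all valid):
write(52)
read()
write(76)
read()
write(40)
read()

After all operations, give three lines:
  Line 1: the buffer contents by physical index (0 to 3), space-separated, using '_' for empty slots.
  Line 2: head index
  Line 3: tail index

Answer: _ _ _ _
3
3

Derivation:
write(52): buf=[52 _ _ _], head=0, tail=1, size=1
read(): buf=[_ _ _ _], head=1, tail=1, size=0
write(76): buf=[_ 76 _ _], head=1, tail=2, size=1
read(): buf=[_ _ _ _], head=2, tail=2, size=0
write(40): buf=[_ _ 40 _], head=2, tail=3, size=1
read(): buf=[_ _ _ _], head=3, tail=3, size=0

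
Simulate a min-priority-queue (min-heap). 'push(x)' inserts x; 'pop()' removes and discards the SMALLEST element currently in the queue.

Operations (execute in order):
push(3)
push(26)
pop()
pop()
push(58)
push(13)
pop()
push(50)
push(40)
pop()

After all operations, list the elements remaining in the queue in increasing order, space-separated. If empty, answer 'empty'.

push(3): heap contents = [3]
push(26): heap contents = [3, 26]
pop() → 3: heap contents = [26]
pop() → 26: heap contents = []
push(58): heap contents = [58]
push(13): heap contents = [13, 58]
pop() → 13: heap contents = [58]
push(50): heap contents = [50, 58]
push(40): heap contents = [40, 50, 58]
pop() → 40: heap contents = [50, 58]

Answer: 50 58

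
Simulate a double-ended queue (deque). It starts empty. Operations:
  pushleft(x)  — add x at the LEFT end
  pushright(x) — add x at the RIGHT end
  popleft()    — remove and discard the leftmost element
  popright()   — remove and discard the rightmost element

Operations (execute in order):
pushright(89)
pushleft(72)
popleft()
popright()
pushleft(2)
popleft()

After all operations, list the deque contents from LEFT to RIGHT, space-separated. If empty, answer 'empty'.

Answer: empty

Derivation:
pushright(89): [89]
pushleft(72): [72, 89]
popleft(): [89]
popright(): []
pushleft(2): [2]
popleft(): []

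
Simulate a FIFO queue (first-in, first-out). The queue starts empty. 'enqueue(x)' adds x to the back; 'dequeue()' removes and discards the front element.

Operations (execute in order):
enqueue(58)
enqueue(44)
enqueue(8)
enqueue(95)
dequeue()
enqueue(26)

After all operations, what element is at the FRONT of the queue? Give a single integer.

Answer: 44

Derivation:
enqueue(58): queue = [58]
enqueue(44): queue = [58, 44]
enqueue(8): queue = [58, 44, 8]
enqueue(95): queue = [58, 44, 8, 95]
dequeue(): queue = [44, 8, 95]
enqueue(26): queue = [44, 8, 95, 26]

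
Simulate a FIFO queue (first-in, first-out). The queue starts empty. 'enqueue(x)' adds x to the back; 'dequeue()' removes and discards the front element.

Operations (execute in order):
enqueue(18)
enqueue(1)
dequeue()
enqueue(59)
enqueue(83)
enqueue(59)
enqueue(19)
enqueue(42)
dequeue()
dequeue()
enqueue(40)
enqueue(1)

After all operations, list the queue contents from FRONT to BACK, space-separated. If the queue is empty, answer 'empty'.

Answer: 83 59 19 42 40 1

Derivation:
enqueue(18): [18]
enqueue(1): [18, 1]
dequeue(): [1]
enqueue(59): [1, 59]
enqueue(83): [1, 59, 83]
enqueue(59): [1, 59, 83, 59]
enqueue(19): [1, 59, 83, 59, 19]
enqueue(42): [1, 59, 83, 59, 19, 42]
dequeue(): [59, 83, 59, 19, 42]
dequeue(): [83, 59, 19, 42]
enqueue(40): [83, 59, 19, 42, 40]
enqueue(1): [83, 59, 19, 42, 40, 1]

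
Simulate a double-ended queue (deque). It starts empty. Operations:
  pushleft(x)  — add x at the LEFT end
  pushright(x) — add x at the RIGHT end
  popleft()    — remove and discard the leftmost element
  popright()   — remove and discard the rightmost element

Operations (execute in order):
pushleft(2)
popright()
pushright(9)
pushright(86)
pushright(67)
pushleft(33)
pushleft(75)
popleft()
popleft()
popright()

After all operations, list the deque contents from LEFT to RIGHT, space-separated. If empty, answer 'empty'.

Answer: 9 86

Derivation:
pushleft(2): [2]
popright(): []
pushright(9): [9]
pushright(86): [9, 86]
pushright(67): [9, 86, 67]
pushleft(33): [33, 9, 86, 67]
pushleft(75): [75, 33, 9, 86, 67]
popleft(): [33, 9, 86, 67]
popleft(): [9, 86, 67]
popright(): [9, 86]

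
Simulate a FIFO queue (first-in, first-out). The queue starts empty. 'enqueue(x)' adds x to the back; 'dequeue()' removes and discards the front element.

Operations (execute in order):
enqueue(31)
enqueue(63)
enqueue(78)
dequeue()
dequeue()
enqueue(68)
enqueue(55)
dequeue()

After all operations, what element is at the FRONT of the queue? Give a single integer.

Answer: 68

Derivation:
enqueue(31): queue = [31]
enqueue(63): queue = [31, 63]
enqueue(78): queue = [31, 63, 78]
dequeue(): queue = [63, 78]
dequeue(): queue = [78]
enqueue(68): queue = [78, 68]
enqueue(55): queue = [78, 68, 55]
dequeue(): queue = [68, 55]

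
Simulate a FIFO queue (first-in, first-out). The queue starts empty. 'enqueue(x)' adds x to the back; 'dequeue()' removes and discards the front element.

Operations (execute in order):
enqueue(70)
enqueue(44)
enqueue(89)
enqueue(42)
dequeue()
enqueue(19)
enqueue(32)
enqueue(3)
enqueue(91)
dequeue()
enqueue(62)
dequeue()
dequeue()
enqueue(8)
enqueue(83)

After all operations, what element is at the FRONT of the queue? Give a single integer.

enqueue(70): queue = [70]
enqueue(44): queue = [70, 44]
enqueue(89): queue = [70, 44, 89]
enqueue(42): queue = [70, 44, 89, 42]
dequeue(): queue = [44, 89, 42]
enqueue(19): queue = [44, 89, 42, 19]
enqueue(32): queue = [44, 89, 42, 19, 32]
enqueue(3): queue = [44, 89, 42, 19, 32, 3]
enqueue(91): queue = [44, 89, 42, 19, 32, 3, 91]
dequeue(): queue = [89, 42, 19, 32, 3, 91]
enqueue(62): queue = [89, 42, 19, 32, 3, 91, 62]
dequeue(): queue = [42, 19, 32, 3, 91, 62]
dequeue(): queue = [19, 32, 3, 91, 62]
enqueue(8): queue = [19, 32, 3, 91, 62, 8]
enqueue(83): queue = [19, 32, 3, 91, 62, 8, 83]

Answer: 19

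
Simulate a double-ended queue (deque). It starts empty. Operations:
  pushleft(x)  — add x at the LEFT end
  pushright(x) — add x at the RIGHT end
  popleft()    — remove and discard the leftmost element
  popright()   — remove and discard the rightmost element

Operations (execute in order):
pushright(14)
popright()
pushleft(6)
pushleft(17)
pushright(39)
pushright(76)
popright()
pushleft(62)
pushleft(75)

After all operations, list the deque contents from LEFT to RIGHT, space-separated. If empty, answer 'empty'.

Answer: 75 62 17 6 39

Derivation:
pushright(14): [14]
popright(): []
pushleft(6): [6]
pushleft(17): [17, 6]
pushright(39): [17, 6, 39]
pushright(76): [17, 6, 39, 76]
popright(): [17, 6, 39]
pushleft(62): [62, 17, 6, 39]
pushleft(75): [75, 62, 17, 6, 39]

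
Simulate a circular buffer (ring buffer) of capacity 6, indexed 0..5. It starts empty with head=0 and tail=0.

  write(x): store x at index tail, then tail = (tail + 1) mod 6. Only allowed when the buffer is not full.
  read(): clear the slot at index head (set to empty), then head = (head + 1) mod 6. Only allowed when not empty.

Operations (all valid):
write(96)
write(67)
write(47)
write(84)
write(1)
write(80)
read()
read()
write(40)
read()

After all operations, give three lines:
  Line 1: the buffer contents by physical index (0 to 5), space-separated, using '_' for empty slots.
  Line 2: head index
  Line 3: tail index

write(96): buf=[96 _ _ _ _ _], head=0, tail=1, size=1
write(67): buf=[96 67 _ _ _ _], head=0, tail=2, size=2
write(47): buf=[96 67 47 _ _ _], head=0, tail=3, size=3
write(84): buf=[96 67 47 84 _ _], head=0, tail=4, size=4
write(1): buf=[96 67 47 84 1 _], head=0, tail=5, size=5
write(80): buf=[96 67 47 84 1 80], head=0, tail=0, size=6
read(): buf=[_ 67 47 84 1 80], head=1, tail=0, size=5
read(): buf=[_ _ 47 84 1 80], head=2, tail=0, size=4
write(40): buf=[40 _ 47 84 1 80], head=2, tail=1, size=5
read(): buf=[40 _ _ 84 1 80], head=3, tail=1, size=4

Answer: 40 _ _ 84 1 80
3
1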